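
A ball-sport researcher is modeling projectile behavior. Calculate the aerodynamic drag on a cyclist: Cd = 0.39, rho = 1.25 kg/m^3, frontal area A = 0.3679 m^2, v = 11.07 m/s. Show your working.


Fd = 0.5 * Cd * rho * A * v^2
Fd = 0.5 * 0.39 * 1.25 * 0.3679 * 11.07^2
v^2 = 122.5449
Fd = 0.5 * 0.39 * 1.25 * 0.3679 * 122.5449 = 10.9893 N

10.9893 N


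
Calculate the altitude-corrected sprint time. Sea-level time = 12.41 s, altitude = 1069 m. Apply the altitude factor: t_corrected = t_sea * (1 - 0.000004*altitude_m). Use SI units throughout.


Correction factor = 1 - 0.000004 * 1069 = 0.995724
t_corrected = t_sea * factor = 12.41 * 0.995724
t_corrected = 12.3569 s

12.3569 s


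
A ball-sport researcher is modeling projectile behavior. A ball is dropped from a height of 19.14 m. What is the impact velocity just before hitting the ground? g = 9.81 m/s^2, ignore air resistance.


v = sqrt(2 * g * h)
v = sqrt(2 * 9.81 * 19.14)
v = sqrt(375.5268) = 19.3785 m/s

19.3785 m/s


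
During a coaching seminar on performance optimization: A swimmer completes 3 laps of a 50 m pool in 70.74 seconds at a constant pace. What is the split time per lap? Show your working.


Split time = total_time / n_laps = 70.74 / 3
Split time = 23.58 s per lap

23.58 s


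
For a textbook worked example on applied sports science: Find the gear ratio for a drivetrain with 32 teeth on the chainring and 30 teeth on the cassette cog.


GR = front_teeth / rear_teeth
GR = 32 / 30
GR = 1.0667

1.0667


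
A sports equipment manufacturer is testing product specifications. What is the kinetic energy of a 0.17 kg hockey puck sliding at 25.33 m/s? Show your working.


KE = 0.5 * m * v^2
KE = 0.5 * 0.17 * 25.33^2
KE = 0.5 * 0.17 * 641.6089 = 54.5368 J

54.5368 J


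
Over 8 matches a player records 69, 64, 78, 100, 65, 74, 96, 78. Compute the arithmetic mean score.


Average = sum / n
Sum = 624
Average = 624 / 8 = 78

78


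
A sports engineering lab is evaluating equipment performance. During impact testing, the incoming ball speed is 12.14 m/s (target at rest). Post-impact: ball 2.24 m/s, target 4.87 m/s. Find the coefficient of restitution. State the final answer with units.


e = (v2_after - v1_after) / (v1_before - v2_before)
Numerator = 4.87 - 2.24 = 2.63
Denominator = 12.14 - 0 = 12.14
e = 2.63 / 12.14 = 0.2166

0.2166


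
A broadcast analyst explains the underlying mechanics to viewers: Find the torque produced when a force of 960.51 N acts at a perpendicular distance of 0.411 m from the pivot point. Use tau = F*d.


tau = F * d
tau = 960.51 * 0.411
tau = 394.7696 N*m

394.7696 N*m


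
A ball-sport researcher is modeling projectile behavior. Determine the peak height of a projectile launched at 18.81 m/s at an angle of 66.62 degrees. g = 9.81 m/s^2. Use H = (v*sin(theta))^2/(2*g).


H = (v*sin(theta))^2 / (2*g)
vy = v*sin(theta) = 18.81 * sin(66.62 deg) = 17.2656 m/s
H = vy^2 / (2*g) = 298.0999 / (2*9.81)
H = 298.0999 / 19.62 = 15.1937 m

15.1937 m


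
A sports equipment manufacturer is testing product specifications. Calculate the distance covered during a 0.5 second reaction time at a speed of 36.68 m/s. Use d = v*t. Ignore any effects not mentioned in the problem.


d = v * t
d = 36.68 * 0.5
d = 18.34 m

18.34 m


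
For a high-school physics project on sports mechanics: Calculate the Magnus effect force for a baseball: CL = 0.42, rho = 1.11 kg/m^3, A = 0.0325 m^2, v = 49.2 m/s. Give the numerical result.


FM = 0.5 * CL * rho * A * v^2
FM = 0.5 * 0.42 * 1.11 * 0.0325 * 49.2^2
v^2 = 2420.64
FM = 0.5 * 0.42 * 1.11 * 0.0325 * 2420.64 = 18.3382 N

18.3382 N


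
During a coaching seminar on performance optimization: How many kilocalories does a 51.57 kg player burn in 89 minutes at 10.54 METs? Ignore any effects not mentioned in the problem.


kcal = MET * mass * time_hr
Convert time: 89 min = 1.4833 hr
kcal = 10.54 * 51.57 * 1.4833
kcal = 806.2626 kcal

806.2626 kcal


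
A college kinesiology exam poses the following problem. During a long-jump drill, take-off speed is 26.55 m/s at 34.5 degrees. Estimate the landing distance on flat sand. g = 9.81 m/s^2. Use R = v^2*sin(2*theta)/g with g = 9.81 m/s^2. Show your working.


R = v^2 * sin(2*theta) / g
Convert angle to radians: theta = 34.5 deg = 0.6021 rad
sin(2*theta) = sin(1.2043) = 0.9336
R = 26.55^2 * 0.9336 / 9.81
R = 704.9025 * 0.9336 / 9.81 = 67.0829 m

67.0829 m


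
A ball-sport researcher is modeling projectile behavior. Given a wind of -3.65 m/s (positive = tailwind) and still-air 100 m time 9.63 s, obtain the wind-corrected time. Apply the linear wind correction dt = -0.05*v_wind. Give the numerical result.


dt = -0.05 * v_wind = -0.05 * -3.65 = 0.1825 s
t_corrected = t_still + dt = 9.63 + (0.1825)
t_corrected = 9.8125 s

9.8125 s


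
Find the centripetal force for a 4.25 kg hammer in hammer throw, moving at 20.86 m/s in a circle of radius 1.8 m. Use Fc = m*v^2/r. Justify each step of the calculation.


Fc = m * v^2 / r
v^2 = 20.86^2 = 435.1396
Fc = 4.25 * 435.1396 / 1.8
Fc = 1849.3433 / 1.8 = 1027.4129 N

1027.4129 N


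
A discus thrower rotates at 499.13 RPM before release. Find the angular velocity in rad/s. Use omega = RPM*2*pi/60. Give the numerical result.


omega = RPM * 2 * pi / 60
omega = 499.13 * 2 * 3.14159 / 60
omega = 3136.1263 / 60 = 52.2688 rad/s

52.2688 rad/s


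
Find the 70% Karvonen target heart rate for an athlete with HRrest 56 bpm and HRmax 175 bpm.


Target = HRrest + pct*(HRmax - HRrest)
Heart rate reserve = HRmax - HRrest = 175 - 56 = 119 bpm
Fraction = 70% = 0.7
Target = 56 + 0.7 * 119
Target = 56 + 83.3 = 139.3 bpm

139.3 bpm


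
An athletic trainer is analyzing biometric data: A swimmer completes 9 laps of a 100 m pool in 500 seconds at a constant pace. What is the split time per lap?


Split time = total_time / n_laps = 500 / 9
Split time = 55.5556 s per lap

55.5556 s


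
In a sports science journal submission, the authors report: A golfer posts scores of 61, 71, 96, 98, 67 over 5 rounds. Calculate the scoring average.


Average = sum / n
Sum = 393
Average = 393 / 5 = 78.6

78.6


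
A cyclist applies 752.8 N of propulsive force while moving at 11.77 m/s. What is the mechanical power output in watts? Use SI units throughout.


P = F * v
P = 752.8 * 11.77
P = 8860.456 W

8860.456 W


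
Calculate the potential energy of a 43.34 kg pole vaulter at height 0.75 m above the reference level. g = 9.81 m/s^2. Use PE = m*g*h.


PE = m * g * h
PE = 43.34 * 9.81 * 0.75
PE = 425.1654 * 0.75 = 318.8741 J

318.8741 J


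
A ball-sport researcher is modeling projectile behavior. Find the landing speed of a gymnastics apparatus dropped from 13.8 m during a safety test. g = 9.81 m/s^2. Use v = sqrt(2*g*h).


v = sqrt(2 * g * h)
v = sqrt(2 * 9.81 * 13.8)
v = sqrt(270.756) = 16.4547 m/s

16.4547 m/s


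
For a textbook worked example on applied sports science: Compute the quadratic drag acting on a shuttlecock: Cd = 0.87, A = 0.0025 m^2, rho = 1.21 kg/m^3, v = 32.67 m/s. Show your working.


Fd = 0.5 * Cd * rho * A * v^2
Fd = 0.5 * 0.87 * 1.21 * 0.0025 * 32.67^2
v^2 = 1067.3289
Fd = 0.5 * 0.87 * 1.21 * 0.0025 * 1067.3289 = 1.4045 N

1.4045 N


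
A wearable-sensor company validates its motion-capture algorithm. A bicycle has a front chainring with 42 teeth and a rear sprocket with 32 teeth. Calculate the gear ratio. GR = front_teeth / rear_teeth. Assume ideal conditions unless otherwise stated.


GR = front_teeth / rear_teeth
GR = 42 / 32
GR = 1.3125

1.3125


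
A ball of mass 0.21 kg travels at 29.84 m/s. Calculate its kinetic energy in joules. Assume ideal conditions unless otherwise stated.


KE = 0.5 * m * v^2
KE = 0.5 * 0.21 * 29.84^2
KE = 0.5 * 0.21 * 890.4256 = 93.4947 J

93.4947 J


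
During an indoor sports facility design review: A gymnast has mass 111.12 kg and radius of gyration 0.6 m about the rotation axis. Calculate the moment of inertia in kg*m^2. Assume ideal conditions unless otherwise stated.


I = m * k^2
I = 111.12 * 0.6^2
I = 111.12 * 0.36 = 40.0032 kg*m^2

40.0032 kg*m^2


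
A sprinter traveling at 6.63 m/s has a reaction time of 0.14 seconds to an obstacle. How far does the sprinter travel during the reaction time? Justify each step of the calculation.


d = v * t
d = 6.63 * 0.14
d = 0.9282 m

0.9282 m


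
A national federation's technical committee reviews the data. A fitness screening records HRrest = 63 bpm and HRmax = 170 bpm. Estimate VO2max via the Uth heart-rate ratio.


VO2max = 15.3 * HRmax / HRrest
VO2max = 15.3 * 170 / 63
VO2max = 2601 / 63 = 41.2857 mL/kg/min

41.2857 mL/kg/min


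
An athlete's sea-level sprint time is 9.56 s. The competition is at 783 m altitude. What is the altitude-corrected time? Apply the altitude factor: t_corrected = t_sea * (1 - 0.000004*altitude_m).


Correction factor = 1 - 0.000004 * 783 = 0.996868
t_corrected = t_sea * factor = 9.56 * 0.996868
t_corrected = 9.5301 s

9.5301 s


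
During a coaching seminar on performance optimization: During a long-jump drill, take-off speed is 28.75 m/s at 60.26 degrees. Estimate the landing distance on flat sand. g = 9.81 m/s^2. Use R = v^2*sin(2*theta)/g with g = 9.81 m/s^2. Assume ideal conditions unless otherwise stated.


R = v^2 * sin(2*theta) / g
Convert angle to radians: theta = 60.26 deg = 1.0517 rad
sin(2*theta) = sin(2.1035) = 0.8615
R = 28.75^2 * 0.8615 / 9.81
R = 826.5625 * 0.8615 / 9.81 = 72.5835 m

72.5835 m


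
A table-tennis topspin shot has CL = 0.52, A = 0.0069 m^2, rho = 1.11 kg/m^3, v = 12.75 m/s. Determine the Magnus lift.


FM = 0.5 * CL * rho * A * v^2
FM = 0.5 * 0.52 * 1.11 * 0.0069 * 12.75^2
v^2 = 162.5625
FM = 0.5 * 0.52 * 1.11 * 0.0069 * 162.5625 = 0.3237 N

0.3237 N


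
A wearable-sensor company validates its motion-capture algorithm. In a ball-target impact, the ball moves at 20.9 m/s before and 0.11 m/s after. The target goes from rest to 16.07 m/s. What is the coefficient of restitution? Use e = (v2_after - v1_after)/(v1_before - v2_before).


e = (v2_after - v1_after) / (v1_before - v2_before)
Numerator = 16.07 - 0.11 = 15.96
Denominator = 20.9 - 0 = 20.9
e = 15.96 / 20.9 = 0.7636

0.7636


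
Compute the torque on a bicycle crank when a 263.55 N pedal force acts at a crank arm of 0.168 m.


tau = F * d
tau = 263.55 * 0.168
tau = 44.2764 N*m

44.2764 N*m


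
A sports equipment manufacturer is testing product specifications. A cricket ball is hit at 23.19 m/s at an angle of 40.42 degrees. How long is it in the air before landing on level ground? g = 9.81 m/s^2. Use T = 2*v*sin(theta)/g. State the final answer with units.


T = 2*v*sin(theta)/g
sin(theta) = sin(40.42 deg) = 0.6484
T = 2*23.19*0.6484 / 9.81
T = 30.0721 / 9.81 = 3.0655 s

3.0655 s


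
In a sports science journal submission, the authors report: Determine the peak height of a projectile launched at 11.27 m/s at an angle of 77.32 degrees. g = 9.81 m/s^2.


H = (v*sin(theta))^2 / (2*g)
vy = v*sin(theta) = 11.27 * sin(77.32 deg) = 10.9951 m/s
H = vy^2 / (2*g) = 120.8931 / (2*9.81)
H = 120.8931 / 19.62 = 6.1617 m

6.1617 m


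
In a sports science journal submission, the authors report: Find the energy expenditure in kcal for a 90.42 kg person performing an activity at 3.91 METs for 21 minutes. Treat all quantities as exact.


kcal = MET * mass * time_hr
Convert time: 21 min = 0.35 hr
kcal = 3.91 * 90.42 * 0.35
kcal = 123.7398 kcal

123.7398 kcal


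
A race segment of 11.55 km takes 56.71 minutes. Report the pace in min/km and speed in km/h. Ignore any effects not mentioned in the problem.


Pace = time / distance = 56.71 min / 11.55 km = 4.91 min/km
Speed = distance / time_in_hours = 11.55 / 0.9452 hr
Speed = 12.2201 km/h

4.91 min/km, 12.2201 km/h


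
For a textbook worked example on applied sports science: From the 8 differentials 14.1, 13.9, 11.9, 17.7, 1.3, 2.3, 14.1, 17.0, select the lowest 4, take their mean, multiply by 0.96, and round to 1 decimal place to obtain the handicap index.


All differentials: 14.1, 13.9, 11.9, 17.7, 1.3, 2.3, 14.1, 17.0
Sorted: 1.3, 2.3, 11.9, 13.9, 14.1, 14.1, 17.0, 17.7
Best 4: 1.3, 2.3, 11.9, 13.9
Average of best = 29.4 / 4 = 7.35
Raw index = 7.35 * 0.96 = 7.056
Handicap index = round(7.056, 1) = 7.1

7.1


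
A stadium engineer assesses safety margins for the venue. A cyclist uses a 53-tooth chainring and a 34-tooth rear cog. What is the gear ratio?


GR = front_teeth / rear_teeth
GR = 53 / 34
GR = 1.5588

1.5588


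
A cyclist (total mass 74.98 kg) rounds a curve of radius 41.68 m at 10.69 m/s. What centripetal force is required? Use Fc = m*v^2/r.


Fc = m * v^2 / r
v^2 = 10.69^2 = 114.2761
Fc = 74.98 * 114.2761 / 41.68
Fc = 8568.422 / 41.68 = 205.5763 N

205.5763 N


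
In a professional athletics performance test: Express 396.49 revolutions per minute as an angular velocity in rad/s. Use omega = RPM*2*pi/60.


omega = RPM * 2 * pi / 60
omega = 396.49 * 2 * 3.14159 / 60
omega = 2491.2201 / 60 = 41.5203 rad/s

41.5203 rad/s


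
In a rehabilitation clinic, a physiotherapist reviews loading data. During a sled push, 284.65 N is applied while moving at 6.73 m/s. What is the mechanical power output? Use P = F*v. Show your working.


P = F * v
P = 284.65 * 6.73
P = 1915.6945 W

1915.6945 W


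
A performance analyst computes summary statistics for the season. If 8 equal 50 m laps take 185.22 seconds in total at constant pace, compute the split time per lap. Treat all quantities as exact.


Split time = total_time / n_laps = 185.22 / 8
Split time = 23.1525 s per lap

23.1525 s


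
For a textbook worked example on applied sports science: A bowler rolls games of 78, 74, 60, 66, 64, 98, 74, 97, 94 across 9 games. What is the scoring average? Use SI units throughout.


Average = sum / n
Sum = 705
Average = 705 / 9 = 78.3333

78.3333


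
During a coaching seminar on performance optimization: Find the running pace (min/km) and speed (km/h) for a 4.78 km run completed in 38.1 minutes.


Pace = time / distance = 38.1 min / 4.78 km = 7.9707 min/km
Speed = distance / time_in_hours = 4.78 / 0.635 hr
Speed = 7.5276 km/h

7.9707 min/km, 7.5276 km/h


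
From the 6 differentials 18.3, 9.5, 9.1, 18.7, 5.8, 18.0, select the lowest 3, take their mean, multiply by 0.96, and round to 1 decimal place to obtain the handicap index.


All differentials: 18.3, 9.5, 9.1, 18.7, 5.8, 18.0
Sorted: 5.8, 9.1, 9.5, 18.0, 18.3, 18.7
Best 3: 5.8, 9.1, 9.5
Average of best = 24.4 / 3 = 8.1333
Raw index = 8.1333 * 0.96 = 7.808
Handicap index = round(7.808, 1) = 7.8

7.8


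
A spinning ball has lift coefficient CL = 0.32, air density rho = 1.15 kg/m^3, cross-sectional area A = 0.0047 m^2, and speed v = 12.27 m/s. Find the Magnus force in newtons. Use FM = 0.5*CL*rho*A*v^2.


FM = 0.5 * CL * rho * A * v^2
FM = 0.5 * 0.32 * 1.15 * 0.0047 * 12.27^2
v^2 = 150.5529
FM = 0.5 * 0.32 * 1.15 * 0.0047 * 150.5529 = 0.1302 N

0.1302 N


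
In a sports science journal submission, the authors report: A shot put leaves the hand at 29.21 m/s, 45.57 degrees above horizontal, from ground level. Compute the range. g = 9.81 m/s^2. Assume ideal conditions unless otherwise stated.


R = v^2 * sin(2*theta) / g
Convert angle to radians: theta = 45.57 deg = 0.7953 rad
sin(2*theta) = sin(1.5907) = 0.9998
R = 29.21^2 * 0.9998 / 9.81
R = 853.2241 * 0.9998 / 9.81 = 86.9577 m

86.9577 m


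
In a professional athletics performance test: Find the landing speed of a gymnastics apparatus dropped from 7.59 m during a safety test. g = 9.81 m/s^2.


v = sqrt(2 * g * h)
v = sqrt(2 * 9.81 * 7.59)
v = sqrt(148.9158) = 12.2031 m/s

12.2031 m/s


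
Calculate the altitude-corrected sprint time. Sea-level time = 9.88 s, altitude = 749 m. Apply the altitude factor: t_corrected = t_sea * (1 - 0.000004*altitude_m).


Correction factor = 1 - 0.000004 * 749 = 0.997004
t_corrected = t_sea * factor = 9.88 * 0.997004
t_corrected = 9.8504 s

9.8504 s


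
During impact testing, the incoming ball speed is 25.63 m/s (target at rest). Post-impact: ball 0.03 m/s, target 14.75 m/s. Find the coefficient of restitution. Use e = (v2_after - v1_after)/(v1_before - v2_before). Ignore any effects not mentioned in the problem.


e = (v2_after - v1_after) / (v1_before - v2_before)
Numerator = 14.75 - 0.03 = 14.72
Denominator = 25.63 - 0 = 25.63
e = 14.72 / 25.63 = 0.5743

0.5743


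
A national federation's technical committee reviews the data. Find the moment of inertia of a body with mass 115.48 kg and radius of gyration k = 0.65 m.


I = m * k^2
I = 115.48 * 0.65^2
I = 115.48 * 0.4225 = 48.7903 kg*m^2

48.7903 kg*m^2


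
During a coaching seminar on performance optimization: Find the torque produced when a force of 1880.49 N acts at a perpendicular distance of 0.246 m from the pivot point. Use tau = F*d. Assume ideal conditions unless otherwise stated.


tau = F * d
tau = 1880.49 * 0.246
tau = 462.6005 N*m

462.6005 N*m


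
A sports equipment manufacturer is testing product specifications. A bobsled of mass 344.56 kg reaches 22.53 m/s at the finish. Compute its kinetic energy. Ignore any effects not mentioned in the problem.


KE = 0.5 * m * v^2
KE = 0.5 * 344.56 * 22.53^2
KE = 0.5 * 344.56 * 507.6009 = 87449.4831 J

87449.4831 J


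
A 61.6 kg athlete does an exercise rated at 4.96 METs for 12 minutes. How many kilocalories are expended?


kcal = MET * mass * time_hr
Convert time: 12 min = 0.2 hr
kcal = 4.96 * 61.6 * 0.2
kcal = 61.1072 kcal

61.1072 kcal


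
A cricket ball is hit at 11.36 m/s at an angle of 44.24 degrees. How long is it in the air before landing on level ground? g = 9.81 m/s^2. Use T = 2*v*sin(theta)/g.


T = 2*v*sin(theta)/g
sin(theta) = sin(44.24 deg) = 0.6977
T = 2*11.36*0.6977 / 9.81
T = 15.851 / 9.81 = 1.6158 s

1.6158 s


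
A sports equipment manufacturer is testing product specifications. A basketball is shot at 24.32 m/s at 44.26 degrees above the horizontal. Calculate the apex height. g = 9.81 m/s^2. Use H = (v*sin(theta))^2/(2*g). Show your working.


H = (v*sin(theta))^2 / (2*g)
vy = v*sin(theta) = 24.32 * sin(44.26 deg) = 16.9733 m/s
H = vy^2 / (2*g) = 288.0931 / (2*9.81)
H = 288.0931 / 19.62 = 14.6836 m

14.6836 m


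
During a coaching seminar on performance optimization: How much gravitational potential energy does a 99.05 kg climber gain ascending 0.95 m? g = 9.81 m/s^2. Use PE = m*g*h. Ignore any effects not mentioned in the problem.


PE = m * g * h
PE = 99.05 * 9.81 * 0.95
PE = 971.6805 * 0.95 = 923.0965 J

923.0965 J


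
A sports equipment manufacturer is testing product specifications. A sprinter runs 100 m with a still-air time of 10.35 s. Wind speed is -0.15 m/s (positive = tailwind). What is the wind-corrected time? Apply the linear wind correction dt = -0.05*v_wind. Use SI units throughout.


dt = -0.05 * v_wind = -0.05 * -0.15 = 0.0075 s
t_corrected = t_still + dt = 10.35 + (0.0075)
t_corrected = 10.3575 s

10.3575 s


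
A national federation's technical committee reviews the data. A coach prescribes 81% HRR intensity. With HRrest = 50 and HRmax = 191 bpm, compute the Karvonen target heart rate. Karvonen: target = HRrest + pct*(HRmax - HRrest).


Target = HRrest + pct*(HRmax - HRrest)
Heart rate reserve = HRmax - HRrest = 191 - 50 = 141 bpm
Fraction = 81% = 0.81
Target = 50 + 0.81 * 141
Target = 50 + 114.21 = 164.21 bpm

164.21 bpm


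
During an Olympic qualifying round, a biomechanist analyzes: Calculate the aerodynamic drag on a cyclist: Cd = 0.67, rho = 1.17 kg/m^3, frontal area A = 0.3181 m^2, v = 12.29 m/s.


Fd = 0.5 * Cd * rho * A * v^2
Fd = 0.5 * 0.67 * 1.17 * 0.3181 * 12.29^2
v^2 = 151.0441
Fd = 0.5 * 0.67 * 1.17 * 0.3181 * 151.0441 = 18.8321 N

18.8321 N


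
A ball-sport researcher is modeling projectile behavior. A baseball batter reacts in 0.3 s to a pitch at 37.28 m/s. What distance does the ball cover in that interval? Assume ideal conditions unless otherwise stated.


d = v * t
d = 37.28 * 0.3
d = 11.184 m

11.184 m


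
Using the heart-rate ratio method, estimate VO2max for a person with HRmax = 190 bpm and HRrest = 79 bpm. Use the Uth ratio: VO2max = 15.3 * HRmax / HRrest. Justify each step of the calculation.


VO2max = 15.3 * HRmax / HRrest
VO2max = 15.3 * 190 / 79
VO2max = 2907 / 79 = 36.7975 mL/kg/min

36.7975 mL/kg/min


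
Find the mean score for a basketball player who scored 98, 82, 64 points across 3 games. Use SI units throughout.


Average = sum / n
Sum = 244
Average = 244 / 3 = 81.3333

81.3333


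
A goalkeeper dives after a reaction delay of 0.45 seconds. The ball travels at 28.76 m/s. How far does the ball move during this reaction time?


d = v * t
d = 28.76 * 0.45
d = 12.942 m

12.942 m


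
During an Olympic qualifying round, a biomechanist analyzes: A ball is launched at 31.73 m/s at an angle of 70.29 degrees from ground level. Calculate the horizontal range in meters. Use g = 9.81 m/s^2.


R = v^2 * sin(2*theta) / g
Convert angle to radians: theta = 70.29 deg = 1.2268 rad
sin(2*theta) = sin(2.4536) = 0.635
R = 31.73^2 * 0.635 / 9.81
R = 1006.7929 * 0.635 / 9.81 = 65.1696 m

65.1696 m


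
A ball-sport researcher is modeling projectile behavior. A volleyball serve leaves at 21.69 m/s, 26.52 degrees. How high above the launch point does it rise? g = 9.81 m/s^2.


H = (v*sin(theta))^2 / (2*g)
vy = v*sin(theta) = 21.69 * sin(26.52 deg) = 9.6848 m/s
H = vy^2 / (2*g) = 93.7955 / (2*9.81)
H = 93.7955 / 19.62 = 4.7806 m

4.7806 m


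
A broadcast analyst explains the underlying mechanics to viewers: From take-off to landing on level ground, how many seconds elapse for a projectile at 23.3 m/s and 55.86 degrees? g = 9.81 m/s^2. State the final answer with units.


T = 2*v*sin(theta)/g
sin(theta) = sin(55.86 deg) = 0.8277
T = 2*23.3*0.8277 / 9.81
T = 38.5694 / 9.81 = 3.9316 s

3.9316 s


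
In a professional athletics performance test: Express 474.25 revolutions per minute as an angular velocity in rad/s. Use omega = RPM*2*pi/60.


omega = RPM * 2 * pi / 60
omega = 474.25 * 2 * 3.14159 / 60
omega = 2979.8006 / 60 = 49.6633 rad/s

49.6633 rad/s


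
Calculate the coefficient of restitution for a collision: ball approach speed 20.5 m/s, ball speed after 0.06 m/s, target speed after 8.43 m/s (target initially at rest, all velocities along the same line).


e = (v2_after - v1_after) / (v1_before - v2_before)
Numerator = 8.43 - 0.06 = 8.37
Denominator = 20.5 - 0 = 20.5
e = 8.37 / 20.5 = 0.4083

0.4083


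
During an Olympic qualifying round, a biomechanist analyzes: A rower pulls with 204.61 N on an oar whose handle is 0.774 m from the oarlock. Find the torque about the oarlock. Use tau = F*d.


tau = F * d
tau = 204.61 * 0.774
tau = 158.3681 N*m

158.3681 N*m


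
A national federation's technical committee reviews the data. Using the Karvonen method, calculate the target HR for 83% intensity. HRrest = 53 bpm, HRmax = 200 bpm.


Target = HRrest + pct*(HRmax - HRrest)
Heart rate reserve = HRmax - HRrest = 200 - 53 = 147 bpm
Fraction = 83% = 0.83
Target = 53 + 0.83 * 147
Target = 53 + 122.01 = 175.01 bpm

175.01 bpm


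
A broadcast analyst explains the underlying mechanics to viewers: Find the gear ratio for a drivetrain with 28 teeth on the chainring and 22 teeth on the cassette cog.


GR = front_teeth / rear_teeth
GR = 28 / 22
GR = 1.2727

1.2727


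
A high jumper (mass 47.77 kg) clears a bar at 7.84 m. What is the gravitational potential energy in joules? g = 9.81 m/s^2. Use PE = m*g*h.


PE = m * g * h
PE = 47.77 * 9.81 * 7.84
PE = 468.6237 * 7.84 = 3674.0098 J

3674.0098 J


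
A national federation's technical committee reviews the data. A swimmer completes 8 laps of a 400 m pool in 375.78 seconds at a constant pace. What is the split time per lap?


Split time = total_time / n_laps = 375.78 / 8
Split time = 46.9725 s per lap

46.9725 s


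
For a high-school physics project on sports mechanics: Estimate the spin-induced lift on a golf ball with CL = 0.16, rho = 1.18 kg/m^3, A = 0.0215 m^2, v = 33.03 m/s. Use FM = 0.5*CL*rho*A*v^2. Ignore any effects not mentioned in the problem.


FM = 0.5 * CL * rho * A * v^2
FM = 0.5 * 0.16 * 1.18 * 0.0215 * 33.03^2
v^2 = 1090.9809
FM = 0.5 * 0.16 * 1.18 * 0.0215 * 1090.9809 = 2.2143 N

2.2143 N


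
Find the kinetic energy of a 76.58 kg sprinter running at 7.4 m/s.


KE = 0.5 * m * v^2
KE = 0.5 * 76.58 * 7.4^2
KE = 0.5 * 76.58 * 54.76 = 2096.7604 J

2096.7604 J


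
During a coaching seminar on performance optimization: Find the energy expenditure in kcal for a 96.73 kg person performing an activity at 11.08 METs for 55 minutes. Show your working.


kcal = MET * mass * time_hr
Convert time: 55 min = 0.9167 hr
kcal = 11.08 * 96.73 * 0.9167
kcal = 982.4544 kcal

982.4544 kcal


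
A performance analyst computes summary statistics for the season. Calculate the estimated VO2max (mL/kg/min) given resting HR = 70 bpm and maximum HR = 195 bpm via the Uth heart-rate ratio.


VO2max = 15.3 * HRmax / HRrest
VO2max = 15.3 * 195 / 70
VO2max = 2983.5 / 70 = 42.6214 mL/kg/min

42.6214 mL/kg/min


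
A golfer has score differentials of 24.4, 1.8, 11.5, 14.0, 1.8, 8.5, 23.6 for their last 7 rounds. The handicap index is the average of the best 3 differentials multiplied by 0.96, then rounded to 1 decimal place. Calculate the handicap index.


All differentials: 24.4, 1.8, 11.5, 14.0, 1.8, 8.5, 23.6
Sorted: 1.8, 1.8, 8.5, 11.5, 14.0, 23.6, 24.4
Best 3: 1.8, 1.8, 8.5
Average of best = 12.1 / 3 = 4.0333
Raw index = 4.0333 * 0.96 = 3.872
Handicap index = round(3.872, 1) = 3.9

3.9


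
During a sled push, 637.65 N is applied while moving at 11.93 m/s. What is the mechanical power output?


P = F * v
P = 637.65 * 11.93
P = 7607.1645 W

7607.1645 W


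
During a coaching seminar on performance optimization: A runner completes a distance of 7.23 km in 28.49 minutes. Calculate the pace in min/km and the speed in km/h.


Pace = time / distance = 28.49 min / 7.23 km = 3.9405 min/km
Speed = distance / time_in_hours = 7.23 / 0.4748 hr
Speed = 15.2264 km/h

3.9405 min/km, 15.2264 km/h


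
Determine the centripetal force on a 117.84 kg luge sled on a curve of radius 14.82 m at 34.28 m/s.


Fc = m * v^2 / r
v^2 = 34.28^2 = 1175.1184
Fc = 117.84 * 1175.1184 / 14.82
Fc = 138475.9523 / 14.82 = 9343.8564 N

9343.8564 N


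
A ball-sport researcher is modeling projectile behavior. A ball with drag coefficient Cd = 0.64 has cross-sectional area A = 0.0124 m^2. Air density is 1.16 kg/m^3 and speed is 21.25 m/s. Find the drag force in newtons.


Fd = 0.5 * Cd * rho * A * v^2
Fd = 0.5 * 0.64 * 1.16 * 0.0124 * 21.25^2
v^2 = 451.5625
Fd = 0.5 * 0.64 * 1.16 * 0.0124 * 451.5625 = 2.0785 N

2.0785 N


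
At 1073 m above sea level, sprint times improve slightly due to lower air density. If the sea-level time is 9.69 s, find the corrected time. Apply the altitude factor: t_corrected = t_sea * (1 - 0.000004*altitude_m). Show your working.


Correction factor = 1 - 0.000004 * 1073 = 0.995708
t_corrected = t_sea * factor = 9.69 * 0.995708
t_corrected = 9.6484 s

9.6484 s


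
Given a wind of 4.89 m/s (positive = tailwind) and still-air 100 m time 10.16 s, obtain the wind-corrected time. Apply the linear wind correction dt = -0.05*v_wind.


dt = -0.05 * v_wind = -0.05 * 4.89 = -0.2445 s
t_corrected = t_still + dt = 10.16 + (-0.2445)
t_corrected = 9.9155 s

9.9155 s


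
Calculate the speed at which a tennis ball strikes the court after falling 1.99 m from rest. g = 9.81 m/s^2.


v = sqrt(2 * g * h)
v = sqrt(2 * 9.81 * 1.99)
v = sqrt(39.0438) = 6.2485 m/s

6.2485 m/s


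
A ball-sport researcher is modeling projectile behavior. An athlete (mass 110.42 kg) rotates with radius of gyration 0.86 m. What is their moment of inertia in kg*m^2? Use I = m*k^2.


I = m * k^2
I = 110.42 * 0.86^2
I = 110.42 * 0.7396 = 81.6666 kg*m^2

81.6666 kg*m^2


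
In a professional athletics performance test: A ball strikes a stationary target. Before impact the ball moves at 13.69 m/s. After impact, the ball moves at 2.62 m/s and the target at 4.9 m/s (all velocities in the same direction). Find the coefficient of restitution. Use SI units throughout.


e = (v2_after - v1_after) / (v1_before - v2_before)
Numerator = 4.9 - 2.62 = 2.28
Denominator = 13.69 - 0 = 13.69
e = 2.28 / 13.69 = 0.1665

0.1665


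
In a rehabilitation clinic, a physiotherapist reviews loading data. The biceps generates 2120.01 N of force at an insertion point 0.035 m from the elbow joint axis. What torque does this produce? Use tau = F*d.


tau = F * d
tau = 2120.01 * 0.035
tau = 74.2004 N*m

74.2004 N*m


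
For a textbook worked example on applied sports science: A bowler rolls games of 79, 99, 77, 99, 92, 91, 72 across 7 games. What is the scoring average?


Average = sum / n
Sum = 609
Average = 609 / 7 = 87

87


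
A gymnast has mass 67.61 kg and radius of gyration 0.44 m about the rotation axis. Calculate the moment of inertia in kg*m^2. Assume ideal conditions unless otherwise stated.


I = m * k^2
I = 67.61 * 0.44^2
I = 67.61 * 0.1936 = 13.0893 kg*m^2

13.0893 kg*m^2


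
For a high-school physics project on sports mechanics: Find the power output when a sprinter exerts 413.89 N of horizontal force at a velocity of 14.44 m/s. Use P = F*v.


P = F * v
P = 413.89 * 14.44
P = 5976.5716 W

5976.5716 W


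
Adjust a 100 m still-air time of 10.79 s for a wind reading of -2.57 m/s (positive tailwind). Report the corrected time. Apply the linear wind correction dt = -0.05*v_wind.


dt = -0.05 * v_wind = -0.05 * -2.57 = 0.1285 s
t_corrected = t_still + dt = 10.79 + (0.1285)
t_corrected = 10.9185 s

10.9185 s


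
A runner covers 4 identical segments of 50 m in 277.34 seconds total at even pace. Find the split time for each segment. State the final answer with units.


Split time = total_time / n_laps = 277.34 / 4
Split time = 69.335 s per lap

69.335 s


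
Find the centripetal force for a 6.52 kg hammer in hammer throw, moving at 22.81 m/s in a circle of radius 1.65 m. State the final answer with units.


Fc = m * v^2 / r
v^2 = 22.81^2 = 520.2961
Fc = 6.52 * 520.2961 / 1.65
Fc = 3392.3306 / 1.65 = 2055.9579 N

2055.9579 N


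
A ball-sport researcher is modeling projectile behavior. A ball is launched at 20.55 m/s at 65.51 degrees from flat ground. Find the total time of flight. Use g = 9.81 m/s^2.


T = 2*v*sin(theta)/g
sin(theta) = sin(65.51 deg) = 0.91
T = 2*20.55*0.91 / 9.81
T = 37.4024 / 9.81 = 3.8127 s

3.8127 s


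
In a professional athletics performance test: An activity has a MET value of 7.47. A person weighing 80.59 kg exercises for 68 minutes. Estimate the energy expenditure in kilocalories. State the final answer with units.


kcal = MET * mass * time_hr
Convert time: 68 min = 1.1333 hr
kcal = 7.47 * 80.59 * 1.1333
kcal = 682.2749 kcal

682.2749 kcal


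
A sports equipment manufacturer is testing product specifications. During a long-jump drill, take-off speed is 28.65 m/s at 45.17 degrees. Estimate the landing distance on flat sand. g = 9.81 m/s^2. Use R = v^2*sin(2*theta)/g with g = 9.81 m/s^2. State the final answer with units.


R = v^2 * sin(2*theta) / g
Convert angle to radians: theta = 45.17 deg = 0.7884 rad
sin(2*theta) = sin(1.5767) = 1
R = 28.65^2 * 1 / 9.81
R = 820.8225 * 1 / 9.81 = 83.6705 m

83.6705 m


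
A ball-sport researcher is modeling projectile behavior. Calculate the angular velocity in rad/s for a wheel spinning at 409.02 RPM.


omega = RPM * 2 * pi / 60
omega = 409.02 * 2 * 3.14159 / 60
omega = 2569.9485 / 60 = 42.8325 rad/s

42.8325 rad/s


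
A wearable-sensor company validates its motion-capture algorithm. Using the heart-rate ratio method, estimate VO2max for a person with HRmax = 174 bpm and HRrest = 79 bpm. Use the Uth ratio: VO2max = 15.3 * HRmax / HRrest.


VO2max = 15.3 * HRmax / HRrest
VO2max = 15.3 * 174 / 79
VO2max = 2662.2 / 79 = 33.6987 mL/kg/min

33.6987 mL/kg/min


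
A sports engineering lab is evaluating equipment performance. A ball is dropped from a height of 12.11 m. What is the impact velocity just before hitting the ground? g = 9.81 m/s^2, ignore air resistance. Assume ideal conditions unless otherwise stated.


v = sqrt(2 * g * h)
v = sqrt(2 * 9.81 * 12.11)
v = sqrt(237.5982) = 15.4142 m/s

15.4142 m/s


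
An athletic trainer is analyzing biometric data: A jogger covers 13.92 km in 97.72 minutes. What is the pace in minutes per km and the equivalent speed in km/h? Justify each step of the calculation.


Pace = time / distance = 97.72 min / 13.92 km = 7.0201 min/km
Speed = distance / time_in_hours = 13.92 / 1.6287 hr
Speed = 8.5469 km/h

7.0201 min/km, 8.5469 km/h


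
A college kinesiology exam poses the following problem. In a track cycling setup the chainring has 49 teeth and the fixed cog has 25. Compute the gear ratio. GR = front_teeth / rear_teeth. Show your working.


GR = front_teeth / rear_teeth
GR = 49 / 25
GR = 1.96

1.96


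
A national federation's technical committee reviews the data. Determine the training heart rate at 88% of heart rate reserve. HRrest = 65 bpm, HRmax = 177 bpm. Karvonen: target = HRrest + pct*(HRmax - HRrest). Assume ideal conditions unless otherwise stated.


Target = HRrest + pct*(HRmax - HRrest)
Heart rate reserve = HRmax - HRrest = 177 - 65 = 112 bpm
Fraction = 88% = 0.88
Target = 65 + 0.88 * 112
Target = 65 + 98.56 = 163.56 bpm

163.56 bpm


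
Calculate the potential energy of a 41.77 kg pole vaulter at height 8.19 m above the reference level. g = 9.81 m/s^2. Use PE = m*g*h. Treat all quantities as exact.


PE = m * g * h
PE = 41.77 * 9.81 * 8.19
PE = 409.7637 * 8.19 = 3355.9647 J

3355.9647 J


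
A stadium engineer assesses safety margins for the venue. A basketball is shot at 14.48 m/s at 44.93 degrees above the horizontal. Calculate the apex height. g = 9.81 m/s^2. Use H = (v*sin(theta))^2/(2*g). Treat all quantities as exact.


H = (v*sin(theta))^2 / (2*g)
vy = v*sin(theta) = 14.48 * sin(44.93 deg) = 10.2264 m/s
H = vy^2 / (2*g) = 104.579 / (2*9.81)
H = 104.579 / 19.62 = 5.3302 m

5.3302 m


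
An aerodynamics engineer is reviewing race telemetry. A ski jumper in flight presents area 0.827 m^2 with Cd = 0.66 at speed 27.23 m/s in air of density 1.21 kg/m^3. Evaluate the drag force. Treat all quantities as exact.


Fd = 0.5 * Cd * rho * A * v^2
Fd = 0.5 * 0.66 * 1.21 * 0.827 * 27.23^2
v^2 = 741.4729
Fd = 0.5 * 0.66 * 1.21 * 0.827 * 741.4729 = 244.85 N

244.85 N


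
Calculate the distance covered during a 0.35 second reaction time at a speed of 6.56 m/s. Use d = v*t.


d = v * t
d = 6.56 * 0.35
d = 2.296 m

2.296 m


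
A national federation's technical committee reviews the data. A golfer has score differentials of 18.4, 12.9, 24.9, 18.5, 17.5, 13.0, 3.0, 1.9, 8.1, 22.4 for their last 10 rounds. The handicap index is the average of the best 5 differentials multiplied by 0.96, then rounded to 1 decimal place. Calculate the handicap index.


All differentials: 18.4, 12.9, 24.9, 18.5, 17.5, 13.0, 3.0, 1.9, 8.1, 22.4
Sorted: 1.9, 3.0, 8.1, 12.9, 13.0, 17.5, 18.4, 18.5, 22.4, 24.9
Best 5: 1.9, 3.0, 8.1, 12.9, 13.0
Average of best = 38.9 / 5 = 7.78
Raw index = 7.78 * 0.96 = 7.4688
Handicap index = round(7.4688, 1) = 7.5

7.5


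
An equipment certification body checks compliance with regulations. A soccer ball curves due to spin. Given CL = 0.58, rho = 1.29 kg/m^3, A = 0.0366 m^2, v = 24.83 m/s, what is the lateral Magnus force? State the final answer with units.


FM = 0.5 * CL * rho * A * v^2
FM = 0.5 * 0.58 * 1.29 * 0.0366 * 24.83^2
v^2 = 616.5289
FM = 0.5 * 0.58 * 1.29 * 0.0366 * 616.5289 = 8.4416 N

8.4416 N


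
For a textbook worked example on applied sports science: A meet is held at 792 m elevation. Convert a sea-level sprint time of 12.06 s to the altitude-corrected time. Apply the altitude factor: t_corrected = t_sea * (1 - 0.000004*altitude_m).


Correction factor = 1 - 0.000004 * 792 = 0.996832
t_corrected = t_sea * factor = 12.06 * 0.996832
t_corrected = 12.0218 s

12.0218 s


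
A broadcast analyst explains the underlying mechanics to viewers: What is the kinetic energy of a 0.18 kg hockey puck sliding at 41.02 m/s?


KE = 0.5 * m * v^2
KE = 0.5 * 0.18 * 41.02^2
KE = 0.5 * 0.18 * 1682.6404 = 151.4376 J

151.4376 J


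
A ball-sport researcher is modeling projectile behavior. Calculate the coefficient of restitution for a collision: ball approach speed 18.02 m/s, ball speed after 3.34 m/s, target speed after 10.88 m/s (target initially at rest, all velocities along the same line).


e = (v2_after - v1_after) / (v1_before - v2_before)
Numerator = 10.88 - 3.34 = 7.54
Denominator = 18.02 - 0 = 18.02
e = 7.54 / 18.02 = 0.4184

0.4184


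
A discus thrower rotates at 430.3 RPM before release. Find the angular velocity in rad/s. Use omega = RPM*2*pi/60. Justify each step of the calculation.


omega = RPM * 2 * pi / 60
omega = 430.3 * 2 * 3.14159 / 60
omega = 2703.6546 / 60 = 45.0609 rad/s

45.0609 rad/s


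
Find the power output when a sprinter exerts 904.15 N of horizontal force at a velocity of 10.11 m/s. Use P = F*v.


P = F * v
P = 904.15 * 10.11
P = 9140.9565 W

9140.9565 W


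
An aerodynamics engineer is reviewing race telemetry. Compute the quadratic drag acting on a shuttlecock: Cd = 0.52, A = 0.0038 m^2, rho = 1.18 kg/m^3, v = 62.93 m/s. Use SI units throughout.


Fd = 0.5 * Cd * rho * A * v^2
Fd = 0.5 * 0.52 * 1.18 * 0.0038 * 62.93^2
v^2 = 3960.1849
Fd = 0.5 * 0.52 * 1.18 * 0.0038 * 3960.1849 = 4.6169 N

4.6169 N


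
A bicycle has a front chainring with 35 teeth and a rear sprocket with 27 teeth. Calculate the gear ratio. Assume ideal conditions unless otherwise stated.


GR = front_teeth / rear_teeth
GR = 35 / 27
GR = 1.2963

1.2963


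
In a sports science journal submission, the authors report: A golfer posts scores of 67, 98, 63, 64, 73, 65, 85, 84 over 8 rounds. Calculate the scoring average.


Average = sum / n
Sum = 599
Average = 599 / 8 = 74.875

74.875


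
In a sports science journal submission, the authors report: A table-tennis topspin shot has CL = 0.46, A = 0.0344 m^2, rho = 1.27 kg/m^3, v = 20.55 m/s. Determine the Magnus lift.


FM = 0.5 * CL * rho * A * v^2
FM = 0.5 * 0.46 * 1.27 * 0.0344 * 20.55^2
v^2 = 422.3025
FM = 0.5 * 0.46 * 1.27 * 0.0344 * 422.3025 = 4.2434 N

4.2434 N


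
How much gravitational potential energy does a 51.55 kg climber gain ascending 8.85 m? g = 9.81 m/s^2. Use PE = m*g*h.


PE = m * g * h
PE = 51.55 * 9.81 * 8.85
PE = 505.7055 * 8.85 = 4475.4937 J

4475.4937 J


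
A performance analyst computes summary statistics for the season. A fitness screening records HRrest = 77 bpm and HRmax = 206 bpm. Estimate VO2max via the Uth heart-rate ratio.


VO2max = 15.3 * HRmax / HRrest
VO2max = 15.3 * 206 / 77
VO2max = 3151.8 / 77 = 40.9325 mL/kg/min

40.9325 mL/kg/min


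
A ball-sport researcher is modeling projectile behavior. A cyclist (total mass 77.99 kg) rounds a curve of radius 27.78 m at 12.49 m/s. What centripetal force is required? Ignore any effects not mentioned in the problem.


Fc = m * v^2 / r
v^2 = 12.49^2 = 156.0001
Fc = 77.99 * 156.0001 / 27.78
Fc = 12166.4478 / 27.78 = 437.9571 N

437.9571 N


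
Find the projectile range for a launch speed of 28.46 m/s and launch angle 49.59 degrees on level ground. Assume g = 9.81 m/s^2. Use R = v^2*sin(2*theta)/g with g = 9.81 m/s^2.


R = v^2 * sin(2*theta) / g
Convert angle to radians: theta = 49.59 deg = 0.8655 rad
sin(2*theta) = sin(1.731) = 0.9872
R = 28.46^2 * 0.9872 / 9.81
R = 809.9716 * 0.9872 / 9.81 = 81.5084 m

81.5084 m


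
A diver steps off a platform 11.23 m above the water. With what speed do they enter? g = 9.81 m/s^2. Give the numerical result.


v = sqrt(2 * g * h)
v = sqrt(2 * 9.81 * 11.23)
v = sqrt(220.3326) = 14.8436 m/s

14.8436 m/s
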